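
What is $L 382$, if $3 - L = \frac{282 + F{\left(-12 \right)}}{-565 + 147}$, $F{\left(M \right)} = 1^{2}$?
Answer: $\frac{293567}{209} \approx 1404.6$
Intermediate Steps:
$F{\left(M \right)} = 1$
$L = \frac{1537}{418}$ ($L = 3 - \frac{282 + 1}{-565 + 147} = 3 - \frac{283}{-418} = 3 - 283 \left(- \frac{1}{418}\right) = 3 - - \frac{283}{418} = 3 + \frac{283}{418} = \frac{1537}{418} \approx 3.677$)
$L 382 = \frac{1537}{418} \cdot 382 = \frac{293567}{209}$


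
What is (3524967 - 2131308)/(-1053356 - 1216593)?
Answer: -1393659/2269949 ≈ -0.61396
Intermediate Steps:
(3524967 - 2131308)/(-1053356 - 1216593) = 1393659/(-2269949) = 1393659*(-1/2269949) = -1393659/2269949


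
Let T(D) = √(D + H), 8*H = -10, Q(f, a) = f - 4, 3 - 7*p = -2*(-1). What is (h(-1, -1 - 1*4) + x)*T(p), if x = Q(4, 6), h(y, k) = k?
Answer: -5*I*√217/14 ≈ -5.261*I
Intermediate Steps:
p = ⅐ (p = 3/7 - (-2)*(-1)/7 = 3/7 - ⅐*2 = 3/7 - 2/7 = ⅐ ≈ 0.14286)
Q(f, a) = -4 + f
H = -5/4 (H = (⅛)*(-10) = -5/4 ≈ -1.2500)
T(D) = √(-5/4 + D) (T(D) = √(D - 5/4) = √(-5/4 + D))
x = 0 (x = -4 + 4 = 0)
(h(-1, -1 - 1*4) + x)*T(p) = ((-1 - 1*4) + 0)*(√(-5 + 4*(⅐))/2) = ((-1 - 4) + 0)*(√(-5 + 4/7)/2) = (-5 + 0)*(√(-31/7)/2) = -5*I*√217/7/2 = -5*I*√217/14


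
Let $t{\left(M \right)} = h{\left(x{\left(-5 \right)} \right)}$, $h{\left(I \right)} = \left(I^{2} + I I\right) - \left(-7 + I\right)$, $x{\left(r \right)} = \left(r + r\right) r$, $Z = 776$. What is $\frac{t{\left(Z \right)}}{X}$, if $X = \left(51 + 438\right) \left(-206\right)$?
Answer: $- \frac{4957}{100734} \approx -0.049209$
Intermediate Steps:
$x{\left(r \right)} = 2 r^{2}$ ($x{\left(r \right)} = 2 r r = 2 r^{2}$)
$h{\left(I \right)} = 7 - I + 2 I^{2}$ ($h{\left(I \right)} = \left(I^{2} + I^{2}\right) - \left(-7 + I\right) = 2 I^{2} - \left(-7 + I\right) = 7 - I + 2 I^{2}$)
$X = -100734$ ($X = 489 \left(-206\right) = -100734$)
$t{\left(M \right)} = 4957$ ($t{\left(M \right)} = 7 - 2 \left(-5\right)^{2} + 2 \left(2 \left(-5\right)^{2}\right)^{2} = 7 - 2 \cdot 25 + 2 \left(2 \cdot 25\right)^{2} = 7 - 50 + 2 \cdot 50^{2} = 7 - 50 + 2 \cdot 2500 = 7 - 50 + 5000 = 4957$)
$\frac{t{\left(Z \right)}}{X} = \frac{4957}{-100734} = 4957 \left(- \frac{1}{100734}\right) = - \frac{4957}{100734}$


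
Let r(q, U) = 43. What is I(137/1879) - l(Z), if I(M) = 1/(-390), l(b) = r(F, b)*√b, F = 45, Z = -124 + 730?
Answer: -1/390 - 43*√606 ≈ -1058.5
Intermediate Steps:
Z = 606
l(b) = 43*√b
I(M) = -1/390
I(137/1879) - l(Z) = -1/390 - 43*√606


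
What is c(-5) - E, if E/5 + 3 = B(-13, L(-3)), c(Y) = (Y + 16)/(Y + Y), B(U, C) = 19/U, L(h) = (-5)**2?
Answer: 2757/130 ≈ 21.208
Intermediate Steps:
L(h) = 25
c(Y) = (16 + Y)/(2*Y) (c(Y) = (16 + Y)/((2*Y)) = (16 + Y)*(1/(2*Y)) = (16 + Y)/(2*Y))
E = -290/13 (E = -15 + 5*(19/(-13)) = -15 + 5*(19*(-1/13)) = -15 + 5*(-19/13) = -15 - 95/13 = -290/13 ≈ -22.308)
c(-5) - E = (1/2)*(16 - 5)/(-5) - 1*(-290/13) = (1/2)*(-1/5)*11 + 290/13 = -11/10 + 290/13 = 2757/130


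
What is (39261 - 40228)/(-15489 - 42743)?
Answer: 967/58232 ≈ 0.016606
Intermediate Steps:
(39261 - 40228)/(-15489 - 42743) = -967/(-58232) = -967*(-1/58232) = 967/58232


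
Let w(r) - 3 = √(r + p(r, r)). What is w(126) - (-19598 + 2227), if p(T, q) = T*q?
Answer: 17374 + 3*√1778 ≈ 17501.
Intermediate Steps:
w(r) = 3 + √(r + r²) (w(r) = 3 + √(r + r*r) = 3 + √(r + r²))
w(126) - (-19598 + 2227) = (3 + √(126*(1 + 126))) - (-19598 + 2227) = (3 + √(126*127)) - 1*(-17371) = (3 + √16002) + 17371 = (3 + 3*√1778) + 17371 = 17374 + 3*√1778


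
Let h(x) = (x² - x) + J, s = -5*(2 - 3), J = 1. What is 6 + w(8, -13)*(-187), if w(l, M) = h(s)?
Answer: -3921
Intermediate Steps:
s = 5 (s = -5*(-1) = 5)
h(x) = 1 + x² - x (h(x) = (x² - x) + 1 = 1 + x² - x)
w(l, M) = 21 (w(l, M) = 1 + 5² - 1*5 = 1 + 25 - 5 = 21)
6 + w(8, -13)*(-187) = 6 + 21*(-187) = 6 - 3927 = -3921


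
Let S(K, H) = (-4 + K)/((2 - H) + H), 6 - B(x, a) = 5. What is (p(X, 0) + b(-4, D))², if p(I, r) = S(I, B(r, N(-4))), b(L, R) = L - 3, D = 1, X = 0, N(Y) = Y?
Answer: 81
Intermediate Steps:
B(x, a) = 1 (B(x, a) = 6 - 1*5 = 6 - 5 = 1)
S(K, H) = -2 + K/2 (S(K, H) = (-4 + K)/2 = (-4 + K)*(½) = -2 + K/2)
b(L, R) = -3 + L
p(I, r) = -2 + I/2
(p(X, 0) + b(-4, D))² = ((-2 + (½)*0) + (-3 - 4))² = ((-2 + 0) - 7)² = (-2 - 7)² = (-9)² = 81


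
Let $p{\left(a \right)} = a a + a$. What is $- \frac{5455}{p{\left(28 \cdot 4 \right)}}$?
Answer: $- \frac{5455}{12656} \approx -0.43102$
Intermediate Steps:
$p{\left(a \right)} = a + a^{2}$ ($p{\left(a \right)} = a^{2} + a = a + a^{2}$)
$- \frac{5455}{p{\left(28 \cdot 4 \right)}} = - \frac{5455}{28 \cdot 4 \left(1 + 28 \cdot 4\right)} = - \frac{5455}{112 \left(1 + 112\right)} = - \frac{5455}{112 \cdot 113} = - \frac{5455}{12656}$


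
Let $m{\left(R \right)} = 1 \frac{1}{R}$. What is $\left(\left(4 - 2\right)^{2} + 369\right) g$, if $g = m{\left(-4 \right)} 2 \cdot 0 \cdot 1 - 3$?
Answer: $-1119$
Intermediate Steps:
$m{\left(R \right)} = \frac{1}{R}$
$g = -3$ ($g = \frac{2 \cdot 0 \cdot 1}{-4} - 3 = - \frac{0 \cdot 1}{4} - 3 = \left(- \frac{1}{4}\right) 0 - 3 = 0 - 3 = -3$)
$\left(\left(4 - 2\right)^{2} + 369\right) g = \left(\left(4 - 2\right)^{2} + 369\right) \left(-3\right) = \left(2^{2} + 369\right) \left(-3\right) = \left(4 + 369\right) \left(-3\right) = 373 \left(-3\right) = -1119$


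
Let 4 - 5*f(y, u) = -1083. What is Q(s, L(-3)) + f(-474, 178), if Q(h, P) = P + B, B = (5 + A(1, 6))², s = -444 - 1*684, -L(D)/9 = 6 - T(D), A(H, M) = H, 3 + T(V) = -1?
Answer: 817/5 ≈ 163.40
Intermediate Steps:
f(y, u) = 1087/5 (f(y, u) = ⅘ - ⅕*(-1083) = ⅘ + 1083/5 = 1087/5)
T(V) = -4 (T(V) = -3 - 1 = -4)
L(D) = -90 (L(D) = -9*(6 - 1*(-4)) = -9*(6 + 4) = -9*10 = -90)
s = -1128 (s = -444 - 684 = -1128)
B = 36 (B = (5 + 1)² = 6² = 36)
Q(h, P) = 36 + P (Q(h, P) = P + 36 = 36 + P)
Q(s, L(-3)) + f(-474, 178) = (36 - 90) + 1087/5 = -54 + 1087/5 = 817/5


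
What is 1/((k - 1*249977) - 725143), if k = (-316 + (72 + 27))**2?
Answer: -1/928031 ≈ -1.0775e-6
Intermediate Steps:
k = 47089 (k = (-316 + 99)**2 = (-217)**2 = 47089)
1/((k - 1*249977) - 725143) = 1/((47089 - 1*249977) - 725143) = 1/((47089 - 249977) - 725143) = 1/(-202888 - 725143) = 1/(-928031) = -1/928031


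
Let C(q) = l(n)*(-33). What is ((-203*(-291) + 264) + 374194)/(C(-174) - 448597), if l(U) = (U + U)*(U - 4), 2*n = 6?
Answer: -61933/64057 ≈ -0.96684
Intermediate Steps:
n = 3 (n = (1/2)*6 = 3)
l(U) = 2*U*(-4 + U) (l(U) = (2*U)*(-4 + U) = 2*U*(-4 + U))
C(q) = 198 (C(q) = (2*3*(-4 + 3))*(-33) = (2*3*(-1))*(-33) = -6*(-33) = 198)
((-203*(-291) + 264) + 374194)/(C(-174) - 448597) = ((-203*(-291) + 264) + 374194)/(198 - 448597) = ((59073 + 264) + 374194)/(-448399) = (59337 + 374194)*(-1/448399) = 433531*(-1/448399) = -61933/64057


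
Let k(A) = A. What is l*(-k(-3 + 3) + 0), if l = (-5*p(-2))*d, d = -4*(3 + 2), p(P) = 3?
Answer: 0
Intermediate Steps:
d = -20 (d = -4*5 = -20)
l = 300 (l = -5*3*(-20) = -15*(-20) = 300)
l*(-k(-3 + 3) + 0) = 300*(-(-3 + 3) + 0) = 300*(-1*0 + 0) = 300*(0 + 0) = 300*0 = 0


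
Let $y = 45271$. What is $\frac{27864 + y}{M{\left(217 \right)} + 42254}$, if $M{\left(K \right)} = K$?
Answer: $\frac{73135}{42471} \approx 1.722$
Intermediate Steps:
$\frac{27864 + y}{M{\left(217 \right)} + 42254} = \frac{27864 + 45271}{217 + 42254} = \frac{73135}{42471}$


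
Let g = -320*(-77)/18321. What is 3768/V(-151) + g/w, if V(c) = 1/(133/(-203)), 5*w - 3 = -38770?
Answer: -50848236392344/20597256003 ≈ -2468.7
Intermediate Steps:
w = -38767/5 (w = ⅗ + (⅕)*(-38770) = ⅗ - 7754 = -38767/5 ≈ -7753.4)
g = 24640/18321 (g = 24640*(1/18321) = 24640/18321 ≈ 1.3449)
V(c) = -29/19 (V(c) = 1/(133*(-1/203)) = 1/(-19/29) = -29/19)
3768/V(-151) + g/w = 3768/(-29/19) + 24640/(18321*(-38767/5)) = 3768*(-19/29) + (24640/18321)*(-5/38767) = -71592/29 - 123200/710250207 = -50848236392344/20597256003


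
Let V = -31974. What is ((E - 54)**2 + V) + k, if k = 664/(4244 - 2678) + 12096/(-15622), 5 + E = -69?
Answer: -95350785002/6116013 ≈ -15590.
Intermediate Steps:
E = -74 (E = -5 - 69 = -74)
k = -2142332/6116013 (k = 664/1566 + 12096*(-1/15622) = 664*(1/1566) - 6048/7811 = 332/783 - 6048/7811 = -2142332/6116013 ≈ -0.35028)
((E - 54)**2 + V) + k = ((-74 - 54)**2 - 31974) - 2142332/6116013 = ((-128)**2 - 31974) - 2142332/6116013 = (16384 - 31974) - 2142332/6116013 = -15590 - 2142332/6116013 = -95350785002/6116013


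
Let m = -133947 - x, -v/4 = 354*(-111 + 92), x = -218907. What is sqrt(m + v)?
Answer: 2*sqrt(27966) ≈ 334.46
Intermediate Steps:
v = 26904 (v = -1416*(-111 + 92) = -1416*(-19) = -4*(-6726) = 26904)
m = 84960 (m = -133947 - 1*(-218907) = -133947 + 218907 = 84960)
sqrt(m + v) = sqrt(84960 + 26904) = sqrt(111864) = 2*sqrt(27966)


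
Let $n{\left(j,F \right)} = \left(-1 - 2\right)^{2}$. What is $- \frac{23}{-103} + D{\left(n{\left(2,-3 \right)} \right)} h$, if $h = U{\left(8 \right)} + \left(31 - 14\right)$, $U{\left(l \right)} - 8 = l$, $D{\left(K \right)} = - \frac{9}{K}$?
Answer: $- \frac{3376}{103} \approx -32.777$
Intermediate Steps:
$n{\left(j,F \right)} = 9$ ($n{\left(j,F \right)} = \left(-3\right)^{2} = 9$)
$U{\left(l \right)} = 8 + l$
$h = 33$ ($h = \left(8 + 8\right) + \left(31 - 14\right) = 16 + 17 = 33$)
$- \frac{23}{-103} + D{\left(n{\left(2,-3 \right)} \right)} h = - \frac{23}{-103} + - \frac{9}{9} \cdot 33 = \left(-23\right) \left(- \frac{1}{103}\right) + \left(-9\right) \frac{1}{9} \cdot 33 = \frac{23}{103} - 33 = - \frac{3376}{103}$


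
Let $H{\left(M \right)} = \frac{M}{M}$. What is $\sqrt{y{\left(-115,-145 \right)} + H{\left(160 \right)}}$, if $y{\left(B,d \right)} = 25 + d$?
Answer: $i \sqrt{119} \approx 10.909 i$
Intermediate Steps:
$H{\left(M \right)} = 1$
$\sqrt{y{\left(-115,-145 \right)} + H{\left(160 \right)}} = \sqrt{\left(25 - 145\right) + 1} = \sqrt{-120 + 1} = \sqrt{-119} = i \sqrt{119}$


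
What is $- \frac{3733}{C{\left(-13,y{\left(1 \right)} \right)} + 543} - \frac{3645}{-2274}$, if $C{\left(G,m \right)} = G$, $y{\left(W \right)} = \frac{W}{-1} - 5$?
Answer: $- \frac{546416}{100435} \approx -5.4405$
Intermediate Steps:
$y{\left(W \right)} = -5 - W$ ($y{\left(W \right)} = W \left(-1\right) - 5 = - W - 5 = -5 - W$)
$- \frac{3733}{C{\left(-13,y{\left(1 \right)} \right)} + 543} - \frac{3645}{-2274} = - \frac{3733}{-13 + 543} - \frac{3645}{-2274} = - \frac{3733}{530} - - \frac{1215}{758} = \left(-3733\right) \frac{1}{530} + \frac{1215}{758} = - \frac{3733}{530} + \frac{1215}{758} = - \frac{546416}{100435}$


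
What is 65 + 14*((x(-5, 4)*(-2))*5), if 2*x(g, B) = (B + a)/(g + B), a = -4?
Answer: 65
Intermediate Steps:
x(g, B) = (-4 + B)/(2*(B + g)) (x(g, B) = ((B - 4)/(g + B))/2 = ((-4 + B)/(B + g))/2 = (-4 + B)/(2*(B + g)))
65 + 14*((x(-5, 4)*(-2))*5) = 65 + 14*((((-2 + (½)*4)/(4 - 5))*(-2))*5) = 65 + 14*((((-2 + 2)/(-1))*(-2))*5) = 65 + 14*((-1*0*(-2))*5) = 65 + 14*((0*(-2))*5) = 65 + 14*(0*5) = 65 + 14*0 = 65 + 0 = 65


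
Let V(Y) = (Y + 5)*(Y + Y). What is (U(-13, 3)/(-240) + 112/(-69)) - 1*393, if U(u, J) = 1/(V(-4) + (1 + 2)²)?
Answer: -2178343/5520 ≈ -394.63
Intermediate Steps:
V(Y) = 2*Y*(5 + Y) (V(Y) = (5 + Y)*(2*Y) = 2*Y*(5 + Y))
U(u, J) = 1 (U(u, J) = 1/(2*(-4)*(5 - 4) + (1 + 2)²) = 1/(2*(-4)*1 + 3²) = 1/(-8 + 9) = 1/1 = 1)
(U(-13, 3)/(-240) + 112/(-69)) - 1*393 = (1/(-240) + 112/(-69)) - 1*393 = (1*(-1/240) + 112*(-1/69)) - 393 = (-1/240 - 112/69) - 393 = -8983/5520 - 393 = -2178343/5520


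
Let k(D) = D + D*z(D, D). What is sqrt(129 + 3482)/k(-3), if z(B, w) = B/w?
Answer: -sqrt(3611)/6 ≈ -10.015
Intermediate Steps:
k(D) = 2*D (k(D) = D + D*(D/D) = D + D*1 = D + D = 2*D)
sqrt(129 + 3482)/k(-3) = sqrt(129 + 3482)/((2*(-3))) = sqrt(3611)/(-6) = sqrt(3611)*(-1/6) = -sqrt(3611)/6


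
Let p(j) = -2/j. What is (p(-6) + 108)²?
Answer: 105625/9 ≈ 11736.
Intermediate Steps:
(p(-6) + 108)² = (-2/(-6) + 108)² = (-2*(-⅙) + 108)² = (⅓ + 108)² = (325/3)² = 105625/9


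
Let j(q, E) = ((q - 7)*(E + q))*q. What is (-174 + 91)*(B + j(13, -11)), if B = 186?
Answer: -28386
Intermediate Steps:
j(q, E) = q*(-7 + q)*(E + q) (j(q, E) = ((-7 + q)*(E + q))*q = q*(-7 + q)*(E + q))
(-174 + 91)*(B + j(13, -11)) = (-174 + 91)*(186 + 13*(13**2 - 7*(-11) - 7*13 - 11*13)) = -83*(186 + 13*(169 + 77 - 91 - 143)) = -83*(186 + 13*12) = -83*(186 + 156) = -83*342 = -28386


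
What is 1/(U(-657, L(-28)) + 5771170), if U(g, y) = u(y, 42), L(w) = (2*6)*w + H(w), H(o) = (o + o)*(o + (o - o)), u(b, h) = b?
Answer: 1/5772402 ≈ 1.7324e-7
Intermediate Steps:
H(o) = 2*o² (H(o) = (2*o)*(o + 0) = (2*o)*o = 2*o²)
L(w) = 2*w² + 12*w (L(w) = (2*6)*w + 2*w² = 12*w + 2*w² = 2*w² + 12*w)
U(g, y) = y
1/(U(-657, L(-28)) + 5771170) = 1/(2*(-28)*(6 - 28) + 5771170) = 1/(2*(-28)*(-22) + 5771170) = 1/(1232 + 5771170) = 1/5772402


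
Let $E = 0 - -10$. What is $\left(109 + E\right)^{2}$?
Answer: $14161$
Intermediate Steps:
$E = 10$ ($E = 0 + 10 = 10$)
$\left(109 + E\right)^{2} = \left(109 + 10\right)^{2} = 119^{2} = 14161$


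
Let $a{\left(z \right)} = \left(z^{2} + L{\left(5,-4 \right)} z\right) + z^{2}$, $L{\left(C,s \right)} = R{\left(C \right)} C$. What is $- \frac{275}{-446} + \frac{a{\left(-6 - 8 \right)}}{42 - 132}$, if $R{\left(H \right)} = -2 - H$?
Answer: $- \frac{20479}{2230} \approx -9.1834$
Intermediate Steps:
$L{\left(C,s \right)} = C \left(-2 - C\right)$ ($L{\left(C,s \right)} = \left(-2 - C\right) C = C \left(-2 - C\right)$)
$a{\left(z \right)} = - 35 z + 2 z^{2}$ ($a{\left(z \right)} = \left(z^{2} + \left(-1\right) 5 \left(2 + 5\right) z\right) + z^{2} = \left(z^{2} + \left(-1\right) 5 \cdot 7 z\right) + z^{2} = \left(z^{2} - 35 z\right) + z^{2} = - 35 z + 2 z^{2}$)
$- \frac{275}{-446} + \frac{a{\left(-6 - 8 \right)}}{42 - 132} = - \frac{275}{-446} + \frac{\left(-6 - 8\right) \left(-35 + 2 \left(-6 - 8\right)\right)}{42 - 132} = \left(-275\right) \left(- \frac{1}{446}\right) + \frac{\left(-6 - 8\right) \left(-35 + 2 \left(-6 - 8\right)\right)}{42 - 132} = \frac{275}{446} + \frac{\left(-14\right) \left(-35 + 2 \left(-14\right)\right)}{-90} = \frac{275}{446} + - 14 \left(-35 - 28\right) \left(- \frac{1}{90}\right) = \frac{275}{446} + \left(-14\right) \left(-63\right) \left(- \frac{1}{90}\right) = \frac{275}{446} + 882 \left(- \frac{1}{90}\right) = \frac{275}{446} - \frac{49}{5} = - \frac{20479}{2230}$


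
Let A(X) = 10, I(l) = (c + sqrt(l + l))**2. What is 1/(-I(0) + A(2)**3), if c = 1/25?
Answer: 625/624999 ≈ 0.0010000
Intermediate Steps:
c = 1/25 ≈ 0.040000
I(l) = (1/25 + sqrt(2)*sqrt(l))**2 (I(l) = (1/25 + sqrt(l + l))**2 = (1/25 + sqrt(2*l))**2 = (1/25 + sqrt(2)*sqrt(l))**2)
1/(-I(0) + A(2)**3) = 1/(-(1 + 25*sqrt(2)*sqrt(0))**2/625 + 10**3) = 1/(-(1 + 25*sqrt(2)*0)**2/625 + 1000) = 1/(-(1 + 0)**2/625 + 1000) = 1/(-1**2/625 + 1000) = 1/(-1/625 + 1000) = 1/(624999/625) = 625/624999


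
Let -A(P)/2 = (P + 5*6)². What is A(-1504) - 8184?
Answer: -4353536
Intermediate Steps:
A(P) = -2*(30 + P)² (A(P) = -2*(P + 5*6)² = -2*(P + 30)² = -2*(30 + P)²)
A(-1504) - 8184 = -2*(30 - 1504)² - 8184 = -2*(-1474)² - 8184 = -2*2172676 - 8184 = -4345352 - 8184 = -4353536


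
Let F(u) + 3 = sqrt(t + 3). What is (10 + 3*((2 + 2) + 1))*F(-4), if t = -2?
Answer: -50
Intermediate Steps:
F(u) = -2 (F(u) = -3 + sqrt(-2 + 3) = -3 + sqrt(1) = -3 + 1 = -2)
(10 + 3*((2 + 2) + 1))*F(-4) = (10 + 3*((2 + 2) + 1))*(-2) = (10 + 3*(4 + 1))*(-2) = (10 + 3*5)*(-2) = (10 + 15)*(-2) = 25*(-2) = -50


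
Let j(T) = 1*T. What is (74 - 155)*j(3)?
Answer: -243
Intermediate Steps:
j(T) = T
(74 - 155)*j(3) = (74 - 155)*3 = -81*3 = -243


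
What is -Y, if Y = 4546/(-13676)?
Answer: 2273/6838 ≈ 0.33241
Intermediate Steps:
Y = -2273/6838 (Y = 4546*(-1/13676) = -2273/6838 ≈ -0.33241)
-Y = -1*(-2273/6838) = 2273/6838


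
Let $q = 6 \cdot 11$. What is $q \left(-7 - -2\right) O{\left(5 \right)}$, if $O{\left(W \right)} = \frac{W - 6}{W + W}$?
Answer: $33$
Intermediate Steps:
$O{\left(W \right)} = \frac{-6 + W}{2 W}$
$q = 66$
$q \left(-7 - -2\right) O{\left(5 \right)} = 66 \left(-7 - -2\right) \frac{-6 + 5}{2 \cdot 5} = 66 \left(-7 + 2\right) \frac{1}{2} \cdot \frac{1}{5} \left(-1\right) = 66 \left(-5\right) \left(- \frac{1}{10}\right) = \left(-330\right) \left(- \frac{1}{10}\right) = 33$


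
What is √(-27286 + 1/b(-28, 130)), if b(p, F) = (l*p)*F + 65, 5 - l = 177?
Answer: 17*I*√219030785805/48165 ≈ 165.18*I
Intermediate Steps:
l = -172 (l = 5 - 1*177 = 5 - 177 = -172)
b(p, F) = 65 - 172*F*p (b(p, F) = (-172*p)*F + 65 = -172*F*p + 65 = 65 - 172*F*p)
√(-27286 + 1/b(-28, 130)) = √(-27286 + 1/(65 - 172*130*(-28))) = √(-27286 + 1/(65 + 626080)) = √(-27286 + 1/626145) = √(-17084992469/626145) = 17*I*√219030785805/48165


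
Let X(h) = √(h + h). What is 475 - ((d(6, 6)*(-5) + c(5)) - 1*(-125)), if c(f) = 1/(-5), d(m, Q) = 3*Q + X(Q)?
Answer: 2201/5 + 10*√3 ≈ 457.52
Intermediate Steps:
X(h) = √2*√h (X(h) = √(2*h) = √2*√h)
d(m, Q) = 3*Q + √2*√Q
c(f) = -⅕
475 - ((d(6, 6)*(-5) + c(5)) - 1*(-125)) = 475 - (((3*6 + √2*√6)*(-5) - ⅕) - 1*(-125)) = 475 - (((18 + 2*√3)*(-5) - ⅕) + 125) = 475 - (((-90 - 10*√3) - ⅕) + 125) = 475 - ((-451/5 - 10*√3) + 125) = 475 - (174/5 - 10*√3) = 475 + (-174/5 + 10*√3) = 2201/5 + 10*√3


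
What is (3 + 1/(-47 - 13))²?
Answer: 32041/3600 ≈ 8.9003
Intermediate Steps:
(3 + 1/(-47 - 13))² = (3 + 1/(-60))² = (3 - 1/60)² = (179/60)² = 32041/3600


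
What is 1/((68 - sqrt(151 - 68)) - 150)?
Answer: -82/6641 + sqrt(83)/6641 ≈ -0.010976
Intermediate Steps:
1/((68 - sqrt(151 - 68)) - 150) = 1/((68 - sqrt(83)) - 150) = 1/(-82 - sqrt(83))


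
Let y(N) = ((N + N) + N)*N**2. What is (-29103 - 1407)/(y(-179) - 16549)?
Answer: 15255/8611283 ≈ 0.0017715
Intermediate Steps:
y(N) = 3*N**3 (y(N) = (2*N + N)*N**2 = (3*N)*N**2 = 3*N**3)
(-29103 - 1407)/(y(-179) - 16549) = (-29103 - 1407)/(3*(-179)**3 - 16549) = -30510/(3*(-5735339) - 16549) = -30510/(-17206017 - 16549) = -30510/(-17222566) = -30510*(-1/17222566) = 15255/8611283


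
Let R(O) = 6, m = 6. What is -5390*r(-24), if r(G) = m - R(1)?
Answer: 0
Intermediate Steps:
r(G) = 0 (r(G) = 6 - 1*6 = 6 - 6 = 0)
-5390*r(-24) = -5390*0 = 0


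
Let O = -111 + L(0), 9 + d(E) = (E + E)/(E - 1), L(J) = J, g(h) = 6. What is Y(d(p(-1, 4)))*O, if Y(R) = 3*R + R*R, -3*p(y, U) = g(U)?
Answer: -11914/3 ≈ -3971.3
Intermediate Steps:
p(y, U) = -2 (p(y, U) = -⅓*6 = -2)
d(E) = -9 + 2*E/(-1 + E) (d(E) = -9 + (E + E)/(E - 1) = -9 + (2*E)/(-1 + E) = -9 + 2*E/(-1 + E))
O = -111 (O = -111 + 0 = -111)
Y(R) = R² + 3*R (Y(R) = 3*R + R² = R² + 3*R)
Y(d(p(-1, 4)))*O = (((9 - 7*(-2))/(-1 - 2))*(3 + (9 - 7*(-2))/(-1 - 2)))*(-111) = (((9 + 14)/(-3))*(3 + (9 + 14)/(-3)))*(-111) = ((-⅓*23)*(3 - ⅓*23))*(-111) = -23*(3 - 23/3)/3*(-111) = -23/3*(-14/3)*(-111) = (322/9)*(-111) = -11914/3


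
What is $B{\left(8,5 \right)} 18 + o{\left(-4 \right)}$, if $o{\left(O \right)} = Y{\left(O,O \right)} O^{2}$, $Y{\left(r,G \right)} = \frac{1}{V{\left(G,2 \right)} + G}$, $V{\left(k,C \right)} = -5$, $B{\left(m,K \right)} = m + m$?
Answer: $\frac{2576}{9} \approx 286.22$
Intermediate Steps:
$B{\left(m,K \right)} = 2 m$
$Y{\left(r,G \right)} = \frac{1}{-5 + G}$
$o{\left(O \right)} = \frac{O^{2}}{-5 + O}$
$B{\left(8,5 \right)} 18 + o{\left(-4 \right)} = 2 \cdot 8 \cdot 18 + \frac{\left(-4\right)^{2}}{-5 - 4} = 16 \cdot 18 + \frac{16}{-9} = 288 + 16 \left(- \frac{1}{9}\right) = 288 - \frac{16}{9} = \frac{2576}{9}$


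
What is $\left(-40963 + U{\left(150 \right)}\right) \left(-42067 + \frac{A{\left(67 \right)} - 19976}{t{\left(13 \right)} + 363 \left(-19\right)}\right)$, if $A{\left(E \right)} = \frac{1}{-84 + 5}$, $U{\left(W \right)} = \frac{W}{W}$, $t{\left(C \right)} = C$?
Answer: $\frac{468522760146267}{271918} \approx 1.723 \cdot 10^{9}$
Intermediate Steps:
$U{\left(W \right)} = 1$
$A{\left(E \right)} = - \frac{1}{79}$ ($A{\left(E \right)} = \frac{1}{-79} = - \frac{1}{79}$)
$\left(-40963 + U{\left(150 \right)}\right) \left(-42067 + \frac{A{\left(67 \right)} - 19976}{t{\left(13 \right)} + 363 \left(-19\right)}\right) = \left(-40963 + 1\right) \left(-42067 + \frac{- \frac{1}{79} - 19976}{13 + 363 \left(-19\right)}\right) = - 40962 \left(-42067 - \frac{1578105}{79 \left(13 - 6897\right)}\right) = - 40962 \left(-42067 - \frac{1578105}{79 \left(-6884\right)}\right) = - 40962 \left(-42067 - - \frac{1578105}{543836}\right) = - 40962 \left(-42067 + \frac{1578105}{543836}\right) = \left(-40962\right) \left(- \frac{22875970907}{543836}\right) = \frac{468522760146267}{271918}$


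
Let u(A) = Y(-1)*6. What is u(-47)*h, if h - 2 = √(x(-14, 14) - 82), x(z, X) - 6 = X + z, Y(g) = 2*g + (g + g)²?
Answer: 24 + 24*I*√19 ≈ 24.0 + 104.61*I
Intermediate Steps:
Y(g) = 2*g + 4*g² (Y(g) = 2*g + (2*g)² = 2*g + 4*g²)
u(A) = 12 (u(A) = (2*(-1)*(1 + 2*(-1)))*6 = (2*(-1)*(1 - 2))*6 = (2*(-1)*(-1))*6 = 2*6 = 12)
x(z, X) = 6 + X + z (x(z, X) = 6 + (X + z) = 6 + X + z)
h = 2 + 2*I*√19 (h = 2 + √((6 + 14 - 14) - 82) = 2 + √(6 - 82) = 2 + √(-76) = 2 + 2*I*√19 ≈ 2.0 + 8.7178*I)
u(-47)*h = 12*(2 + 2*I*√19) = 24 + 24*I*√19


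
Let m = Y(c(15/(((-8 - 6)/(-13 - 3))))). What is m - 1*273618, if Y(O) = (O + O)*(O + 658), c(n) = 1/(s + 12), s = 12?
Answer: -78786191/288 ≈ -2.7356e+5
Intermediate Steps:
c(n) = 1/24 (c(n) = 1/(12 + 12) = 1/24)
Y(O) = 2*O*(658 + O) (Y(O) = (2*O)*(658 + O) = 2*O*(658 + O))
m = 15793/288 (m = 2*(1/24)*(658 + 1/24) = 2*(1/24)*(15793/24) = 15793/288 ≈ 54.837)
m - 1*273618 = 15793/288 - 1*273618 = 15793/288 - 273618 = -78786191/288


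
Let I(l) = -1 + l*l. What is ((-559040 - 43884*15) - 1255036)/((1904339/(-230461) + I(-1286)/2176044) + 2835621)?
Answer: -31791278992689216/36462592379474537 ≈ -0.87189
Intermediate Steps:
I(l) = -1 + l²
((-559040 - 43884*15) - 1255036)/((1904339/(-230461) + I(-1286)/2176044) + 2835621) = ((-559040 - 43884*15) - 1255036)/((1904339/(-230461) + (-1 + (-1286)²)/2176044) + 2835621) = ((-559040 - 1*658260) - 1255036)/((1904339*(-1/230461) + (-1 + 1653796)*(1/2176044)) + 2835621) = ((-559040 - 658260) - 1255036)/((-1904339/230461 + 1653795*(1/2176044)) + 2835621) = (-1217300 - 1255036)/((-1904339/230461 + 42405/55796) + 2835621) = -2472336/(-96481800139/12858801956 + 2835621) = -2472336/36462592379474537/12858801956 = -2472336*12858801956/36462592379474537 = -31791278992689216/36462592379474537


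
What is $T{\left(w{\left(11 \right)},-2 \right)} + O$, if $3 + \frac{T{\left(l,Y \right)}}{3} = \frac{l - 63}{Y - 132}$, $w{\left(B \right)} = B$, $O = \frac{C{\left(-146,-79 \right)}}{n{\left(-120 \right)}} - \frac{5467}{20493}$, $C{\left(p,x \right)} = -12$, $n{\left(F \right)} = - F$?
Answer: $- \frac{10238561}{1248210} \approx -8.2026$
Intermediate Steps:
$O = - \frac{6833}{18630}$ ($O = - \frac{12}{\left(-1\right) \left(-120\right)} - \frac{5467}{20493} = - \frac{12}{120} - \frac{497}{1863} = \left(-12\right) \frac{1}{120} - \frac{497}{1863} = - \frac{1}{10} - \frac{497}{1863} = - \frac{6833}{18630} \approx -0.36677$)
$T{\left(l,Y \right)} = -9 + \frac{3 \left(-63 + l\right)}{-132 + Y}$ ($T{\left(l,Y \right)} = -9 + 3 \frac{l - 63}{Y - 132} = -9 + 3 \frac{-63 + l}{-132 + Y} = -9 + \frac{3 \left(-63 + l\right)}{-132 + Y}$)
$T{\left(w{\left(11 \right)},-2 \right)} + O = \frac{3 \left(333 + 11 - -6\right)}{-132 - 2} - \frac{6833}{18630} = \frac{3 \left(333 + 11 + 6\right)}{-134} - \frac{6833}{18630} = 3 \left(- \frac{1}{134}\right) 350 - \frac{6833}{18630} = - \frac{525}{67} - \frac{6833}{18630} = - \frac{10238561}{1248210}$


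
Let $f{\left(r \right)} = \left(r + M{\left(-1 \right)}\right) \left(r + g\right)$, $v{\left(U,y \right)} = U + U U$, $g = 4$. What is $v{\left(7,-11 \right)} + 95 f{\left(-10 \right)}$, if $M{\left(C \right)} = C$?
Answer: $6326$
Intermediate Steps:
$v{\left(U,y \right)} = U + U^{2}$
$f{\left(r \right)} = \left(-1 + r\right) \left(4 + r\right)$ ($f{\left(r \right)} = \left(r - 1\right) \left(r + 4\right) = \left(-1 + r\right) \left(4 + r\right)$)
$v{\left(7,-11 \right)} + 95 f{\left(-10 \right)} = 7 \left(1 + 7\right) + 95 \left(-4 + \left(-10\right)^{2} + 3 \left(-10\right)\right) = 7 \cdot 8 + 95 \left(-4 + 100 - 30\right) = 56 + 95 \cdot 66 = 56 + 6270 = 6326$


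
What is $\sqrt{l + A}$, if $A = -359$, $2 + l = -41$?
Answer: $i \sqrt{402} \approx 20.05 i$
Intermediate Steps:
$l = -43$ ($l = -2 - 41 = -43$)
$\sqrt{l + A} = \sqrt{-43 - 359} = \sqrt{-402} = i \sqrt{402}$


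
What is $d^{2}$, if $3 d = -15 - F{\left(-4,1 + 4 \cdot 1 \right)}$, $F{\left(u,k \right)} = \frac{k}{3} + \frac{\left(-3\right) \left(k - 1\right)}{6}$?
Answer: $\frac{1936}{81} \approx 23.901$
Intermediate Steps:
$F{\left(u,k \right)} = \frac{1}{2} - \frac{k}{6}$ ($F{\left(u,k \right)} = k \frac{1}{3} + - 3 \left(-1 + k\right) \frac{1}{6} = \frac{k}{3} + \left(3 - 3 k\right) \frac{1}{6} = \frac{k}{3} - \left(- \frac{1}{2} + \frac{k}{2}\right) = \frac{1}{2} - \frac{k}{6}$)
$d = - \frac{44}{9}$ ($d = \frac{-15 - \left(\frac{1}{2} - \frac{1 + 4 \cdot 1}{6}\right)}{3} = \frac{-15 - \left(\frac{1}{2} - \frac{1 + 4}{6}\right)}{3} = \frac{-15 - \left(\frac{1}{2} - \frac{5}{6}\right)}{3} = \frac{-15 - - \frac{1}{3}}{3} = \frac{-15 + \frac{1}{3}}{3} = \frac{1}{3} \left(- \frac{44}{3}\right) = - \frac{44}{9} \approx -4.8889$)
$d^{2} = \left(- \frac{44}{9}\right)^{2} = \frac{1936}{81}$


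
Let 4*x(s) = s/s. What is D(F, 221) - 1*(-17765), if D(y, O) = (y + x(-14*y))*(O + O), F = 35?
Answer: 66691/2 ≈ 33346.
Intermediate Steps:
x(s) = ¼ (x(s) = (s/s)/4 = (¼)*1 = ¼)
D(y, O) = 2*O*(¼ + y) (D(y, O) = (y + ¼)*(O + O) = (¼ + y)*(2*O) = 2*O*(¼ + y))
D(F, 221) - 1*(-17765) = (½)*221*(1 + 4*35) - 1*(-17765) = (½)*221*(1 + 140) + 17765 = (½)*221*141 + 17765 = 31161/2 + 17765 = 66691/2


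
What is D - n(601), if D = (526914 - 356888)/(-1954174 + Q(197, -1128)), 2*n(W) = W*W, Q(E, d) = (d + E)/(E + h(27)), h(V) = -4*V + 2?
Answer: -9176097299071/50808790 ≈ -1.8060e+5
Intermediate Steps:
h(V) = 2 - 4*V
Q(E, d) = (E + d)/(-106 + E) (Q(E, d) = (d + E)/(E + (2 - 4*27)) = (E + d)/(E + (2 - 108)) = (E + d)/(E - 106) = (E + d)/(-106 + E))
n(W) = W²/2 (n(W) = (W*W)/2 = W²/2)
D = -2210338/25404395 (D = (526914 - 356888)/(-1954174 + (197 - 1128)/(-106 + 197)) = 170026/(-1954174 - 931/91) = 170026/(-1954174 + (1/91)*(-931)) = 170026/(-1954174 - 133/13) = 170026/(-25404395/13) = 170026*(-13/25404395) = -2210338/25404395 ≈ -0.087006)
D - n(601) = -2210338/25404395 - 601²/2 = -2210338/25404395 - 361201/2 = -9176097299071/50808790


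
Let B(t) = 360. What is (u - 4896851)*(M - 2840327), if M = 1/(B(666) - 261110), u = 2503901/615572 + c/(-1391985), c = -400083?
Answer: 1035860614291046926287554880403/74476022584005000 ≈ 1.3909e+13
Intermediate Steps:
u = 1243890841987/285622330140 (u = 2503901/615572 - 400083/(-1391985) = 2503901*(1/615572) - 400083*(-1/1391985) = 2503901/615572 + 133361/463995 = 1243890841987/285622330140 ≈ 4.3550)
M = -1/260750 (M = 1/(360 - 261110) = 1/(-260750) = -1/260750 ≈ -3.8351e-6)
(u - 4896851)*(M - 2840327) = (1243890841987/285622330140 - 4896851)*(-1/260750 - 2840327) = -1398648749077547153/285622330140*(-740615265251/260750) = 1035860614291046926287554880403/74476022584005000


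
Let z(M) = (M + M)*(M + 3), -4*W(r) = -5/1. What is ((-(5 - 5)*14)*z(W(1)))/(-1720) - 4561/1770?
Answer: -4561/1770 ≈ -2.5768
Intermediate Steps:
W(r) = 5/4 (W(r) = -(-5)/(4*1) = -(-5)/4 = -¼*(-5) = 5/4)
z(M) = 2*M*(3 + M) (z(M) = (2*M)*(3 + M) = 2*M*(3 + M))
((-(5 - 5)*14)*z(W(1)))/(-1720) - 4561/1770 = ((-(5 - 5)*14)*(2*(5/4)*(3 + 5/4)))/(-1720) - 4561/1770 = ((-1*0*14)*(2*(5/4)*(17/4)))*(-1/1720) - 4561*1/1770 = ((0*14)*(85/8))*(-1/1720) - 4561/1770 = (0*(85/8))*(-1/1720) - 4561/1770 = 0*(-1/1720) - 4561/1770 = 0 - 4561/1770 = -4561/1770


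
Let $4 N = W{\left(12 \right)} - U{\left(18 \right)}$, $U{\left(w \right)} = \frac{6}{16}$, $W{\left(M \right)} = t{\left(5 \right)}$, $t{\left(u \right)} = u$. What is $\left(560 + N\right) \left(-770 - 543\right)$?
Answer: $- \frac{23577541}{32} \approx -7.368 \cdot 10^{5}$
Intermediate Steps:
$W{\left(M \right)} = 5$
$U{\left(w \right)} = \frac{3}{8}$ ($U{\left(w \right)} = 6 \cdot \frac{1}{16} = \frac{3}{8}$)
$N = \frac{37}{32}$ ($N = \frac{5 - \frac{3}{8}}{4} = \frac{1}{4} \cdot \frac{37}{8} = \frac{37}{32} \approx 1.1563$)
$\left(560 + N\right) \left(-770 - 543\right) = \left(560 + \frac{37}{32}\right) \left(-770 - 543\right) = \frac{17957 \left(-770 - 543\right)}{32} = \frac{17957}{32} \left(-1313\right) = - \frac{23577541}{32}$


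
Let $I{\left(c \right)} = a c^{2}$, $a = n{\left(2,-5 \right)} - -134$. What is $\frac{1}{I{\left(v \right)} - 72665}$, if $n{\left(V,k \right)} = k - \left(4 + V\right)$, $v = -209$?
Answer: $\frac{1}{5300098} \approx 1.8868 \cdot 10^{-7}$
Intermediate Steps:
$n{\left(V,k \right)} = -4 + k - V$ ($n{\left(V,k \right)} = k - \left(4 + V\right) = -4 + k - V$)
$a = 123$ ($a = \left(-4 - 5 - 2\right) - -134 = \left(-4 - 5 - 2\right) + 134 = -11 + 134 = 123$)
$I{\left(c \right)} = 123 c^{2}$
$\frac{1}{I{\left(v \right)} - 72665} = \frac{1}{123 \left(-209\right)^{2} - 72665} = \frac{1}{123 \cdot 43681 - 72665} = \frac{1}{5372763 - 72665} = \frac{1}{5300098}$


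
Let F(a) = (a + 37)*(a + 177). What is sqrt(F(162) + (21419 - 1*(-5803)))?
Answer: sqrt(94683) ≈ 307.71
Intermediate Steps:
F(a) = (37 + a)*(177 + a)
sqrt(F(162) + (21419 - 1*(-5803))) = sqrt((6549 + 162**2 + 214*162) + (21419 - 1*(-5803))) = sqrt((6549 + 26244 + 34668) + (21419 + 5803)) = sqrt(67461 + 27222) = sqrt(94683)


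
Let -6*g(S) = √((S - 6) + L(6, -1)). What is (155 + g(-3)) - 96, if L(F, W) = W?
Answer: 59 - I*√10/6 ≈ 59.0 - 0.52705*I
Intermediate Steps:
g(S) = -√(-7 + S)/6 (g(S) = -√((S - 6) - 1)/6 = -√((-6 + S) - 1)/6 = -√(-7 + S)/6)
(155 + g(-3)) - 96 = (155 - √(-7 - 3)/6) - 96 = (155 - I*√10/6) - 96 = 59 - I*√10/6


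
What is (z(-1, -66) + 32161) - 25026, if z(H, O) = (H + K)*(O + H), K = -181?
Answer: 19329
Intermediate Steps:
z(H, O) = (-181 + H)*(H + O) (z(H, O) = (H - 181)*(O + H) = (-181 + H)*(H + O))
(z(-1, -66) + 32161) - 25026 = (((-1)² - 181*(-1) - 181*(-66) - 1*(-66)) + 32161) - 25026 = ((1 + 181 + 11946 + 66) + 32161) - 25026 = (12194 + 32161) - 25026 = 44355 - 25026 = 19329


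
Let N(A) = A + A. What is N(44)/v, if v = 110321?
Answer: 88/110321 ≈ 0.00079767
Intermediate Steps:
N(A) = 2*A
N(44)/v = (2*44)/110321 = 88*(1/110321) = 88/110321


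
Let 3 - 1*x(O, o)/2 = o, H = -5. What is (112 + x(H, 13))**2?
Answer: 8464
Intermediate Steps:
x(O, o) = 6 - 2*o
(112 + x(H, 13))**2 = (112 + (6 - 2*13))**2 = (112 + (6 - 26))**2 = (112 - 20)**2 = 92**2 = 8464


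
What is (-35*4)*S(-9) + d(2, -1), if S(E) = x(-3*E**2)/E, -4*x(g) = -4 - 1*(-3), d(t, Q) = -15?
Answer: -100/9 ≈ -11.111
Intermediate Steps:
x(g) = 1/4 (x(g) = -(-4 - 1*(-3))/4 = -(-4 + 3)/4 = -1/4*(-1) = 1/4)
S(E) = 1/(4*E)
(-35*4)*S(-9) + d(2, -1) = (-35*4)*((1/4)/(-9)) - 15 = -35*(-1)/9 - 15 = -140*(-1/36) - 15 = 35/9 - 15 = -100/9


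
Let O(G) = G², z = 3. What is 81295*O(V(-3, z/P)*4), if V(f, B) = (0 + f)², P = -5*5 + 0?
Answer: 105358320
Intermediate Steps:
P = -25 (P = -25 + 0 = -25)
V(f, B) = f²
81295*O(V(-3, z/P)*4) = 81295*((-3)²*4)² = 81295*(9*4)² = 81295*36² = 81295*1296 = 105358320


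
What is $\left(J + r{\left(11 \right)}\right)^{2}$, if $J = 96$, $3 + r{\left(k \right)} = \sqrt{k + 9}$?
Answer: $8669 + 372 \sqrt{5} \approx 9500.8$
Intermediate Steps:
$r{\left(k \right)} = -3 + \sqrt{9 + k}$ ($r{\left(k \right)} = -3 + \sqrt{k + 9} = -3 + \sqrt{9 + k}$)
$\left(J + r{\left(11 \right)}\right)^{2} = \left(96 - \left(3 - \sqrt{9 + 11}\right)\right)^{2} = \left(96 - \left(3 - \sqrt{20}\right)\right)^{2} = \left(96 - \left(3 - 2 \sqrt{5}\right)\right)^{2} = \left(93 + 2 \sqrt{5}\right)^{2}$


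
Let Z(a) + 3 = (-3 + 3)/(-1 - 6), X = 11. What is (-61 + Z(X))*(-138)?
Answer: 8832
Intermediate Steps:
Z(a) = -3 (Z(a) = -3 + (-3 + 3)/(-1 - 6) = -3 + 0/(-7) = -3 + 0*(-⅐) = -3 + 0 = -3)
(-61 + Z(X))*(-138) = (-61 - 3)*(-138) = -64*(-138) = 8832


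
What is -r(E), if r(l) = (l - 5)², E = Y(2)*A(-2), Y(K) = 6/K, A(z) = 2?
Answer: -1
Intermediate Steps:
E = 6 (E = (6/2)*2 = (6*(½))*2 = 3*2 = 6)
r(l) = (-5 + l)²
-r(E) = -(-5 + 6)² = -1*1² = -1*1 = -1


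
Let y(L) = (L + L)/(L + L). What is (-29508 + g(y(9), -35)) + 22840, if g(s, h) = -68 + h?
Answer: -6771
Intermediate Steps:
y(L) = 1 (y(L) = (2*L)/((2*L)) = (2*L)*(1/(2*L)) = 1)
(-29508 + g(y(9), -35)) + 22840 = (-29508 + (-68 - 35)) + 22840 = (-29508 - 103) + 22840 = -29611 + 22840 = -6771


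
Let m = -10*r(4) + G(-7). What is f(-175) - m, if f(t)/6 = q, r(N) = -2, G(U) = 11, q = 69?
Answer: 383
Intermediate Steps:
f(t) = 414 (f(t) = 6*69 = 414)
m = 31 (m = -10*(-2) + 11 = 20 + 11 = 31)
f(-175) - m = 414 - 1*31 = 414 - 31 = 383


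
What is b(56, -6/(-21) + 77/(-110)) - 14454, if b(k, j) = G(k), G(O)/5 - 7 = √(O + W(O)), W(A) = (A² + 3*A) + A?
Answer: -14419 + 10*√854 ≈ -14127.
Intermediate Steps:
W(A) = A² + 4*A
G(O) = 35 + 5*√(O + O*(4 + O))
b(k, j) = 35 + 5*√(k*(5 + k))
b(56, -6/(-21) + 77/(-110)) - 14454 = (35 + 5*√(56*(5 + 56))) - 14454 = (35 + 5*√(56*61)) - 14454 = (35 + 5*√3416) - 14454 = (35 + 5*(2*√854)) - 14454 = (35 + 10*√854) - 14454 = -14419 + 10*√854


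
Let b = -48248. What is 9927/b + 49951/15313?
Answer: 2258023697/738821624 ≈ 3.0563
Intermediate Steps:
9927/b + 49951/15313 = 9927/(-48248) + 49951/15313 = 9927*(-1/48248) + 49951*(1/15313) = -9927/48248 + 49951/15313 = 2258023697/738821624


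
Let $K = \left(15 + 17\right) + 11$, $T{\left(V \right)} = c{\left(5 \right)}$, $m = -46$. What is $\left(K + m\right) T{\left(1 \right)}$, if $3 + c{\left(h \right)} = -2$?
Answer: $15$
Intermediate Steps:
$c{\left(h \right)} = -5$ ($c{\left(h \right)} = -3 - 2 = -5$)
$T{\left(V \right)} = -5$
$K = 43$ ($K = 32 + 11 = 43$)
$\left(K + m\right) T{\left(1 \right)} = \left(43 - 46\right) \left(-5\right) = \left(-3\right) \left(-5\right) = 15$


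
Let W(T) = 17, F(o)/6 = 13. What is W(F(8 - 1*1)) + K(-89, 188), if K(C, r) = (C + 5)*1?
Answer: -67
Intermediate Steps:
F(o) = 78 (F(o) = 6*13 = 78)
K(C, r) = 5 + C (K(C, r) = (5 + C)*1 = 5 + C)
W(F(8 - 1*1)) + K(-89, 188) = 17 + (5 - 89) = 17 - 84 = -67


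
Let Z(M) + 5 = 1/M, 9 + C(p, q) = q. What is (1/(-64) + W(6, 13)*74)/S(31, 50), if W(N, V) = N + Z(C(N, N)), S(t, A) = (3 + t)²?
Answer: 557/13056 ≈ 0.042662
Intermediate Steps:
C(p, q) = -9 + q
Z(M) = -5 + 1/M
W(N, V) = -5 + N + 1/(-9 + N) (W(N, V) = N + (-5 + 1/(-9 + N)) = -5 + N + 1/(-9 + N))
(1/(-64) + W(6, 13)*74)/S(31, 50) = (1/(-64) + ((1 + (-9 + 6)*(-5 + 6))/(-9 + 6))*74)/((3 + 31)²) = (-1/64 + ((1 - 3*1)/(-3))*74)/(34²) = (-1/64 - (1 - 3)/3*74)/1156 = (-1/64 - ⅓*(-2)*74)*(1/1156) = (-1/64 + (⅔)*74)*(1/1156) = (-1/64 + 148/3)*(1/1156) = (9469/192)*(1/1156) = 557/13056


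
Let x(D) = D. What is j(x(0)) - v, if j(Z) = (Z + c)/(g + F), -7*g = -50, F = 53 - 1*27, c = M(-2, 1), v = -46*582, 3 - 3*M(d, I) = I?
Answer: 9316663/348 ≈ 26772.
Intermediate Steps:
M(d, I) = 1 - I/3
v = -26772
c = ⅔ (c = 1 - ⅓*1 = 1 - ⅓ = ⅔ ≈ 0.66667)
F = 26 (F = 53 - 27 = 26)
g = 50/7 (g = -⅐*(-50) = 50/7 ≈ 7.1429)
j(Z) = 7/348 + 7*Z/232 (j(Z) = (Z + ⅔)/(50/7 + 26) = (⅔ + Z)/(232/7) = (⅔ + Z)*(7/232) = 7/348 + 7*Z/232)
j(x(0)) - v = (7/348 + (7/232)*0) - 1*(-26772) = (7/348 + 0) + 26772 = 7/348 + 26772 = 9316663/348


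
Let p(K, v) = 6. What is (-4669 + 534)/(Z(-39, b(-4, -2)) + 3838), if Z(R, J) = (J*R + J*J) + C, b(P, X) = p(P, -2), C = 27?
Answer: -4135/3667 ≈ -1.1276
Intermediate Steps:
b(P, X) = 6
Z(R, J) = 27 + J**2 + J*R (Z(R, J) = (J*R + J*J) + 27 = (J*R + J**2) + 27 = (J**2 + J*R) + 27 = 27 + J**2 + J*R)
(-4669 + 534)/(Z(-39, b(-4, -2)) + 3838) = (-4669 + 534)/((27 + 6**2 + 6*(-39)) + 3838) = -4135/((27 + 36 - 234) + 3838) = -4135/(-171 + 3838) = -4135/3667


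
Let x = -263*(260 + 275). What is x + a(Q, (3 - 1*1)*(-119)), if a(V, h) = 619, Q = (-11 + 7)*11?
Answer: -140086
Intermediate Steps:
Q = -44 (Q = -4*11 = -44)
x = -140705 (x = -263*535 = -140705)
x + a(Q, (3 - 1*1)*(-119)) = -140705 + 619 = -140086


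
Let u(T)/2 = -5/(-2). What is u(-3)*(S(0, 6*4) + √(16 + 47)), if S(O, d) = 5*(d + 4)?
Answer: 700 + 15*√7 ≈ 739.69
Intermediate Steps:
S(O, d) = 20 + 5*d (S(O, d) = 5*(4 + d) = 20 + 5*d)
u(T) = 5 (u(T) = 2*(-5/(-2)) = 2*(-5*(-½)) = 2*(5/2) = 5)
u(-3)*(S(0, 6*4) + √(16 + 47)) = 5*((20 + 5*(6*4)) + √(16 + 47)) = 5*((20 + 5*24) + √63) = 5*((20 + 120) + 3*√7) = 5*(140 + 3*√7) = 700 + 15*√7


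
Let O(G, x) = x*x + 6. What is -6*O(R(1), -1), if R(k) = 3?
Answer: -42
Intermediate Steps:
O(G, x) = 6 + x**2 (O(G, x) = x**2 + 6 = 6 + x**2)
-6*O(R(1), -1) = -6*(6 + (-1)**2) = -6*(6 + 1) = -6*7 = -42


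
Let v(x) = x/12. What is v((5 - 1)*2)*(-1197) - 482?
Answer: -1280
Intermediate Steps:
v(x) = x/12 (v(x) = x*(1/12) = x/12)
v((5 - 1)*2)*(-1197) - 482 = (((5 - 1)*2)/12)*(-1197) - 482 = ((4*2)/12)*(-1197) - 482 = ((1/12)*8)*(-1197) - 482 = (2/3)*(-1197) - 482 = -798 - 482 = -1280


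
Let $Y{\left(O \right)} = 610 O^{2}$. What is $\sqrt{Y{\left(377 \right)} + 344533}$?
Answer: $\sqrt{87043223} \approx 9329.7$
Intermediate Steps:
$\sqrt{Y{\left(377 \right)} + 344533} = \sqrt{610 \cdot 377^{2} + 344533} = \sqrt{610 \cdot 142129 + 344533} = \sqrt{86698690 + 344533} = \sqrt{87043223}$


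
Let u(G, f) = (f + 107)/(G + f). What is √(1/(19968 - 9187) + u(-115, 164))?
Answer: 10*√314988477/75467 ≈ 2.3517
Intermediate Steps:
u(G, f) = (107 + f)/(G + f)
√(1/(19968 - 9187) + u(-115, 164)) = √(1/(19968 - 9187) + (107 + 164)/(-115 + 164)) = √(1/10781 + 271/49) = √(2921700/528269) = 10*√314988477/75467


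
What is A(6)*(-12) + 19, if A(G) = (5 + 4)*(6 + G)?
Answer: -1277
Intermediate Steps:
A(G) = 54 + 9*G (A(G) = 9*(6 + G) = 54 + 9*G)
A(6)*(-12) + 19 = (54 + 9*6)*(-12) + 19 = (54 + 54)*(-12) + 19 = 108*(-12) + 19 = -1296 + 19 = -1277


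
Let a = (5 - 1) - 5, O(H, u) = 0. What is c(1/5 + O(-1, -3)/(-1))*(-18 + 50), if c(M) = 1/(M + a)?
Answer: -40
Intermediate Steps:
a = -1 (a = 4 - 5 = -1)
c(M) = 1/(-1 + M) (c(M) = 1/(M - 1) = 1/(-1 + M))
c(1/5 + O(-1, -3)/(-1))*(-18 + 50) = (-18 + 50)/(-1 + (1/5 + 0/(-1))) = 32/(-1 + (1*(1/5) + 0*(-1))) = 32/(-1 + (1/5 + 0)) = 32/(-1 + 1/5) = 32/(-4/5) = -5/4*32 = -40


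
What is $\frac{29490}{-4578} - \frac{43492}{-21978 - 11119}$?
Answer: $- \frac{129487359}{25253011} \approx -5.1276$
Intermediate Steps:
$\frac{29490}{-4578} - \frac{43492}{-21978 - 11119} = 29490 \left(- \frac{1}{4578}\right) - \frac{43492}{-33097} = - \frac{4915}{763} - - \frac{43492}{33097} = - \frac{4915}{763} + \frac{43492}{33097} = - \frac{129487359}{25253011}$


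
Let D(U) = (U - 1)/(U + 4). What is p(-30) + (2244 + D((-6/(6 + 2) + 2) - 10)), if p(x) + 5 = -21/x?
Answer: 425933/190 ≈ 2241.8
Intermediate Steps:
p(x) = -5 - 21/x
D(U) = (-1 + U)/(4 + U)
p(-30) + (2244 + D((-6/(6 + 2) + 2) - 10)) = (-5 - 21/(-30)) + (2244 + (-1 + ((-6/(6 + 2) + 2) - 10))/(4 + ((-6/(6 + 2) + 2) - 10))) = (-5 - 21*(-1/30)) + (2244 + (-1 + ((-6/8 + 2) - 10))/(4 + ((-6/8 + 2) - 10))) = (-5 + 7/10) + (2244 + (-1 + ((-6*⅛ + 2) - 10))/(4 + ((-6*⅛ + 2) - 10))) = -43/10 + (2244 + (-1 + ((-¾ + 2) - 10))/(4 + ((-¾ + 2) - 10))) = -43/10 + (2244 + (-1 + (5/4 - 10))/(4 + (5/4 - 10))) = -43/10 + (2244 + (-1 - 35/4)/(4 - 35/4)) = -43/10 + (2244 - 39/4/(-19/4)) = -43/10 + (2244 - 4/19*(-39/4)) = -43/10 + (2244 + 39/19) = -43/10 + 42675/19 = 425933/190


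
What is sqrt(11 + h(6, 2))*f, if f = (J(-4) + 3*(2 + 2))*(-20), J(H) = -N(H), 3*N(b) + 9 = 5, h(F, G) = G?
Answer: -800*sqrt(13)/3 ≈ -961.48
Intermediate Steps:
N(b) = -4/3 (N(b) = -3 + (1/3)*5 = -3 + 5/3 = -4/3)
J(H) = 4/3 (J(H) = -1*(-4/3) = 4/3)
f = -800/3 (f = (4/3 + 3*(2 + 2))*(-20) = (4/3 + 3*4)*(-20) = (4/3 + 12)*(-20) = (40/3)*(-20) = -800/3 ≈ -266.67)
sqrt(11 + h(6, 2))*f = sqrt(11 + 2)*(-800/3) = sqrt(13)*(-800/3) = -800*sqrt(13)/3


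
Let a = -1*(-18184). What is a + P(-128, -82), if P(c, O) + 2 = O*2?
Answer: 18018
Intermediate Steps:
a = 18184
P(c, O) = -2 + 2*O (P(c, O) = -2 + O*2 = -2 + 2*O)
a + P(-128, -82) = 18184 + (-2 + 2*(-82)) = 18184 + (-2 - 164) = 18184 - 166 = 18018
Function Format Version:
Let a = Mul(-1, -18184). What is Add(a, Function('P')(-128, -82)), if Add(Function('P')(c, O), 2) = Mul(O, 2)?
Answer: 18018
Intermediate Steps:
a = 18184
Function('P')(c, O) = Add(-2, Mul(2, O)) (Function('P')(c, O) = Add(-2, Mul(O, 2)) = Add(-2, Mul(2, O)))
Add(a, Function('P')(-128, -82)) = Add(18184, Add(-2, Mul(2, -82))) = Add(18184, Add(-2, -164)) = Add(18184, -166) = 18018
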